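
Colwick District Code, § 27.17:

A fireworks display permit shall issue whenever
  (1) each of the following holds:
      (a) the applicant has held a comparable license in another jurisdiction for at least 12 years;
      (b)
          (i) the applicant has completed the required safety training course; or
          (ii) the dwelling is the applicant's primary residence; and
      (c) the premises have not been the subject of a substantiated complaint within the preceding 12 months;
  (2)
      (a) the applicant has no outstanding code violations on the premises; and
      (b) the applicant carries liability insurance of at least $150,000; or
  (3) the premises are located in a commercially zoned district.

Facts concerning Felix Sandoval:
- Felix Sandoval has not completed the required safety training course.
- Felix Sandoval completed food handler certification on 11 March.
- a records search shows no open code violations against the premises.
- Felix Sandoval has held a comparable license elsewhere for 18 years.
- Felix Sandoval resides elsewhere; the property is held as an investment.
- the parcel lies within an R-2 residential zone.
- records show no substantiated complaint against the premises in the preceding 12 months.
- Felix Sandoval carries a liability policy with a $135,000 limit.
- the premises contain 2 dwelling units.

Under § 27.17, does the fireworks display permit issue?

(a) prior license ≥ 12 yr — met.
(i) safety training — fails.
(ii) primary residence — not met.
So (b) is not satisfied (F OR F).
(c) no complaint in 12 mo. — met.
(1) = T AND F AND T = false.
(a) no code violations — satisfied.
(b) insurance ≥ $150,000 — fails.
(2): T AND F → false.
(3) commercially zoned — not satisfied.
Overall = F OR F OR F = false.

No — denied.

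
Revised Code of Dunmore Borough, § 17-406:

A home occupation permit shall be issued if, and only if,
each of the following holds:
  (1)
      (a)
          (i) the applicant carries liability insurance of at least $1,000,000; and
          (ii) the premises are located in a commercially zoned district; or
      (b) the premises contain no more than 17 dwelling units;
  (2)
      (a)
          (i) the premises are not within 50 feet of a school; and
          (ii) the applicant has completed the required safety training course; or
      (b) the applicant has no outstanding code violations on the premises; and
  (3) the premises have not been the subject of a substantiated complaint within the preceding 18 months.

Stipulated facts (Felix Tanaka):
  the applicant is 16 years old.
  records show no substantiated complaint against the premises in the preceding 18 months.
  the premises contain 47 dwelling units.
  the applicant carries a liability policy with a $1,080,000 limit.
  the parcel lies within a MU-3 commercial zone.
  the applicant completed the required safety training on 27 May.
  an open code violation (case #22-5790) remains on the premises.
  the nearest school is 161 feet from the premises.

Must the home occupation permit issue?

(i) insurance ≥ $1,000,000 — holds.
(ii) commercially zoned — satisfied.
So (a) is satisfied (T AND T).
(b) ≤ 17 units — not met.
(1) = T OR F = true.
(i) ≥50 ft from school — holds.
(ii) safety training — holds.
(a) = T AND T = true.
(b) no code violations — not met.
(2) = T OR F = true.
(3) no complaint in 18 mo. — holds.
So Overall is satisfied (T AND T AND T).

Yes — granted.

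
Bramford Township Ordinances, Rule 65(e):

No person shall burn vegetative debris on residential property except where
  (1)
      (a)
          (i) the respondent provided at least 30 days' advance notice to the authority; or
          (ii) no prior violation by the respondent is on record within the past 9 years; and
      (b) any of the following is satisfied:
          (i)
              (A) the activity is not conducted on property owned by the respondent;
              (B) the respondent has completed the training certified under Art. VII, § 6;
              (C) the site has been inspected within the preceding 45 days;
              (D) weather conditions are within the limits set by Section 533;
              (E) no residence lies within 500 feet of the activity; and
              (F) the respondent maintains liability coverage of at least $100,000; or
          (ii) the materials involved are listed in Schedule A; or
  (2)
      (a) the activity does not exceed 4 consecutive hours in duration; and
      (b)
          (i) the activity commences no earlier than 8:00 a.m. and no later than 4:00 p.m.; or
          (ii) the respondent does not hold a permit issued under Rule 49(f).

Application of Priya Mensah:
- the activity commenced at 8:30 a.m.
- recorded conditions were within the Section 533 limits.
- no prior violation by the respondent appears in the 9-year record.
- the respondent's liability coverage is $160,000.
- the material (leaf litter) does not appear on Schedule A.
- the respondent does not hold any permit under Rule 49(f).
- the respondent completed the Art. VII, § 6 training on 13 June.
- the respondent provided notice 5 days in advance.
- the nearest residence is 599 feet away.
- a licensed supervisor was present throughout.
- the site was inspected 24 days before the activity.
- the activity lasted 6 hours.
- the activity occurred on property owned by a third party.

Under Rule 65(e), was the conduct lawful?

Yes — lawful.

(i) ≥30 days' notice — not met.
(ii) no prior violation — met.
(a) = F OR T = true.
(A) not (own property) — satisfied.
(B) training certified — satisfied.
(C) site inspected — met.
(D) weather ok — met.
(E) no residence in 500 ft — holds.
(F) coverage ≥ $100,000 — holds.
(i) = T AND T AND T AND T AND T AND T = true.
(ii) Schedule A material — not met.
So (b) is satisfied (T OR F).
So (1) is satisfied (T AND T).
(a) ≤ 4 hrs duration — not met.
(i) start within hours — met.
(ii) not (holds permit) — satisfied.
(b): T OR T → true.
So (2) is not satisfied (F AND T).
Overall = T OR F = true.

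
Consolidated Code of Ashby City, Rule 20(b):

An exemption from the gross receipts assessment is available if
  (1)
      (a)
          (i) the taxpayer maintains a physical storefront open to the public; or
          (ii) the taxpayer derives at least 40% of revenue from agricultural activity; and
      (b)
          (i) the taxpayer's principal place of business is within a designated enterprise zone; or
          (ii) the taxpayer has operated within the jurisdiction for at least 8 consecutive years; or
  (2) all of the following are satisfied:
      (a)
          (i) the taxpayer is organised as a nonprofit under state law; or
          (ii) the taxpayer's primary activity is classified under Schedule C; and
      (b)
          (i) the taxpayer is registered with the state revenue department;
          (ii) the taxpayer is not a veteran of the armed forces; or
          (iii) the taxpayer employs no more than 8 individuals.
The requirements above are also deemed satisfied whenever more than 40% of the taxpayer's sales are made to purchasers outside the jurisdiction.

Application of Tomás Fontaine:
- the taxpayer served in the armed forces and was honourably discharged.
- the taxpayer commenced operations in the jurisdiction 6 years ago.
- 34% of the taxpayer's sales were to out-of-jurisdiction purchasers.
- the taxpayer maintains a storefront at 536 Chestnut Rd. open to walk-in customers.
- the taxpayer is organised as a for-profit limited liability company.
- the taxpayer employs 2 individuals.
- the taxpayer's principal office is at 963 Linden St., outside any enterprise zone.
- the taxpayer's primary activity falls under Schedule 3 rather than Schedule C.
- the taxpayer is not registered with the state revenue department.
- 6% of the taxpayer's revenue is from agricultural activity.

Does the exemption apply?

(i) has storefront — met.
(ii) ≥40% agricultural — not satisfied.
So (a) is satisfied (T OR F).
(i) in enterprise zone — not met.
(ii) ≥ 8 yrs in jurisdiction — fails.
So (b) is not satisfied (F OR F).
(1): T AND F → false.
(i) nonprofit — not met.
(ii) Schedule C activity — fails.
So (a) is not satisfied (F OR F).
(i) state-registered — not met.
(ii) not (veteran) — fails.
(iii) ≤ 8 employees — holds.
(b): F OR F OR T → true.
(2): F AND T → false.
Overall: F OR F → false.
Exception (>40% out-of-jur. sales) — not satisfied.
Result: main false OR exception false → false.

No — not exempt.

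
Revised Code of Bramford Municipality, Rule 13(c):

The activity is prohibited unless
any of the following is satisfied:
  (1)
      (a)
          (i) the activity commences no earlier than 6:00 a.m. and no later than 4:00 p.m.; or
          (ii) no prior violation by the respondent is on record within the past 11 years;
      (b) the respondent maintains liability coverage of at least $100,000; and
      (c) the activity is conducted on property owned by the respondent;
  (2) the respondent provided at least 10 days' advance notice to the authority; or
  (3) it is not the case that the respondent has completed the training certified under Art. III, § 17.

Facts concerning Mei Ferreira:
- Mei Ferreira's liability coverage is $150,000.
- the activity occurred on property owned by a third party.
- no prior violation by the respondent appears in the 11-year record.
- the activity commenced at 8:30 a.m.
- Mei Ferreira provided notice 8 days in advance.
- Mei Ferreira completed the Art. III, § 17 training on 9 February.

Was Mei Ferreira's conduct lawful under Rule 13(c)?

(i) start within hours — met.
(ii) no prior violation — holds.
So (a) is satisfied (T OR T).
(b) coverage ≥ $100,000 — met.
(c) own property — not satisfied.
So (1) is not satisfied (T AND T AND F).
(2) ≥10 days' notice — not met.
(3) not (training certified) — not satisfied.
Overall: F OR F OR F → false.

No — unlawful.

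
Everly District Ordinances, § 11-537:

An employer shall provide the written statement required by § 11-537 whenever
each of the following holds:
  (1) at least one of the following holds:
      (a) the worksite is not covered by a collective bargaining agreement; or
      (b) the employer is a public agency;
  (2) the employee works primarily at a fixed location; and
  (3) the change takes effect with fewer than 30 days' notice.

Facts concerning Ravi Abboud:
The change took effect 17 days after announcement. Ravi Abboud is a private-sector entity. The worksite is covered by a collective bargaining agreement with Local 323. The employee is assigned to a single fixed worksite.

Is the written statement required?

No — not required.

(a) no CBA — fails.
(b) public agency — fails.
(1) = F OR F = false.
(2) fixed location — met.
(3) < 30 days' notice — holds.
So Overall is not satisfied (F AND T AND T).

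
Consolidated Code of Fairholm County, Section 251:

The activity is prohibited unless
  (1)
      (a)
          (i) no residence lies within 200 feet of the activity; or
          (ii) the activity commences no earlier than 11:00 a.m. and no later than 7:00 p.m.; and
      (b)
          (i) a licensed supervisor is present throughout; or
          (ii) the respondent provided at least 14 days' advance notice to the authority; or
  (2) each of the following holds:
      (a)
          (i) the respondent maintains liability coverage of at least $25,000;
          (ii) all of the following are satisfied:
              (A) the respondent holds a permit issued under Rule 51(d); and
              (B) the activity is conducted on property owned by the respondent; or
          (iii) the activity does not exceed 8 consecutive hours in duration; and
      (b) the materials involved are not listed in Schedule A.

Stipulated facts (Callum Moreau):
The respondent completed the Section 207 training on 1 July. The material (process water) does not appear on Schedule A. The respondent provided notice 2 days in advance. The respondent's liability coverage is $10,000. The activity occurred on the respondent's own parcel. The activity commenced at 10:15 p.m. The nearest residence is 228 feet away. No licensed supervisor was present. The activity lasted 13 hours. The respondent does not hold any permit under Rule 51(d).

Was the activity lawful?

No — unlawful.

(i) no residence in 200 ft — satisfied.
(ii) start within hours — fails.
(a): T OR F → true.
(i) supervisor present — not satisfied.
(ii) ≥14 days' notice — fails.
(b): F OR F → false.
So (1) is not satisfied (T AND F).
(i) coverage ≥ $25,000 — not met.
(A) holds permit — fails.
(B) own property — holds.
So (ii) is not satisfied (F AND T).
(iii) ≤ 8 hrs duration — not satisfied.
So (a) is not satisfied (F OR F OR F).
(b) not (Schedule A material) — satisfied.
(2): F AND T → false.
Overall: F OR F → false.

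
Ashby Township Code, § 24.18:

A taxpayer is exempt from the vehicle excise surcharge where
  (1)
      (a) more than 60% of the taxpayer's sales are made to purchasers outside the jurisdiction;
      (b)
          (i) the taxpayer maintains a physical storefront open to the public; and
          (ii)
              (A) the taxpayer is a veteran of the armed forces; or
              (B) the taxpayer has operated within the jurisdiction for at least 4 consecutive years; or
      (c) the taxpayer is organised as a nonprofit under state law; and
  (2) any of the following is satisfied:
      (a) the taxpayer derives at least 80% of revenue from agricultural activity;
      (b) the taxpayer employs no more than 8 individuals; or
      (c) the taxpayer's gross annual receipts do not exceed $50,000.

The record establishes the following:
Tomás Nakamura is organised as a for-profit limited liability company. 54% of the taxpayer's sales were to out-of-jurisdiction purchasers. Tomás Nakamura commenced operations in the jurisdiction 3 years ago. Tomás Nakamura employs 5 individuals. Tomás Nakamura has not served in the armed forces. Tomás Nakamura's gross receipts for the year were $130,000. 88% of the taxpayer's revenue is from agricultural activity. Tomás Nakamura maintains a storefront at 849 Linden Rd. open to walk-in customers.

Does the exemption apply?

(a) >60% out-of-jur. sales — not met.
(i) has storefront — satisfied.
(A) veteran — fails.
(B) ≥ 4 yrs in jurisdiction — not satisfied.
(ii): F OR F → false.
(b): T AND F → false.
(c) nonprofit — not met.
(1): F OR F OR F → false.
(a) ≥80% agricultural — holds.
(b) ≤ 8 employees — satisfied.
(c) receipts ≤ $50,000 — not met.
(2) = T OR T OR F = true.
So Overall is not satisfied (F AND T).

No — not exempt.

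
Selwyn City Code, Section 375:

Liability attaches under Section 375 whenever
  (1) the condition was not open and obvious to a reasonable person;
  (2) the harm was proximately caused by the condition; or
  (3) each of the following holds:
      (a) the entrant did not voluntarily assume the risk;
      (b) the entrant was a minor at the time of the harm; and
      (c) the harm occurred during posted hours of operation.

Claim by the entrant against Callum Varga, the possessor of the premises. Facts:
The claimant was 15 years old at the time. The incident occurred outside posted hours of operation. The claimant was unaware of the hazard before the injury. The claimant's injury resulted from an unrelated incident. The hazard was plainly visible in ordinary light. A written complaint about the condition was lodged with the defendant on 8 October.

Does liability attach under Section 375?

No — not liable.

(1) not open/obvious — not satisfied.
(2) proximate cause — not satisfied.
(a) no assumed risk — satisfied.
(b) entrant a minor — holds.
(c) during posted hours — fails.
(3): T AND T AND F → false.
Overall: F OR F OR F → false.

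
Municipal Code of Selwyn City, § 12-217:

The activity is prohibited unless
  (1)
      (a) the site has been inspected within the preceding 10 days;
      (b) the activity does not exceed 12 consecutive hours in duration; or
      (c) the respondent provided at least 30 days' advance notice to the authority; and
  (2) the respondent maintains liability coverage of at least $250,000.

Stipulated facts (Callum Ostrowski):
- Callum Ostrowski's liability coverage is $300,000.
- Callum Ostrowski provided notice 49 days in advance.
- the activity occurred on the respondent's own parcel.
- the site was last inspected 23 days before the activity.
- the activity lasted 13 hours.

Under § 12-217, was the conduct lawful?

(a) site inspected — not met.
(b) ≤ 12 hrs duration — fails.
(c) ≥30 days' notice — holds.
(1): F OR F OR T → true.
(2) coverage ≥ $250,000 — met.
Overall: T AND T → true.

Yes — lawful.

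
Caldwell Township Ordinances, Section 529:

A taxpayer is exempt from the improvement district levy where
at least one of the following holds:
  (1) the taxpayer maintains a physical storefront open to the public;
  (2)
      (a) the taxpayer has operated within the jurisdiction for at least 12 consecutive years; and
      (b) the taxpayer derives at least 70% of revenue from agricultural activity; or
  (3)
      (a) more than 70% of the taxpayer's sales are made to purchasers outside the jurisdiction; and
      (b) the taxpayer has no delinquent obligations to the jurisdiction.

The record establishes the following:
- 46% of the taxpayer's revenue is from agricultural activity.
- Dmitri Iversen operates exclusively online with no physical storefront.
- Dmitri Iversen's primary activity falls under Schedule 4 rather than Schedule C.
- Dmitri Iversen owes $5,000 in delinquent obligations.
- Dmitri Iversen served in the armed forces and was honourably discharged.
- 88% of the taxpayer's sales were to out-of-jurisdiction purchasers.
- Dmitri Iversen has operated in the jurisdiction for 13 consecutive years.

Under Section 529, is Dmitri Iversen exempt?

(1) has storefront — not satisfied.
(a) ≥ 12 yrs in jurisdiction — holds.
(b) ≥70% agricultural — not satisfied.
So (2) is not satisfied (T AND F).
(a) >70% out-of-jur. sales — met.
(b) no delinquency — fails.
(3) = T AND F = false.
So Overall is not satisfied (F OR F OR F).

No — not exempt.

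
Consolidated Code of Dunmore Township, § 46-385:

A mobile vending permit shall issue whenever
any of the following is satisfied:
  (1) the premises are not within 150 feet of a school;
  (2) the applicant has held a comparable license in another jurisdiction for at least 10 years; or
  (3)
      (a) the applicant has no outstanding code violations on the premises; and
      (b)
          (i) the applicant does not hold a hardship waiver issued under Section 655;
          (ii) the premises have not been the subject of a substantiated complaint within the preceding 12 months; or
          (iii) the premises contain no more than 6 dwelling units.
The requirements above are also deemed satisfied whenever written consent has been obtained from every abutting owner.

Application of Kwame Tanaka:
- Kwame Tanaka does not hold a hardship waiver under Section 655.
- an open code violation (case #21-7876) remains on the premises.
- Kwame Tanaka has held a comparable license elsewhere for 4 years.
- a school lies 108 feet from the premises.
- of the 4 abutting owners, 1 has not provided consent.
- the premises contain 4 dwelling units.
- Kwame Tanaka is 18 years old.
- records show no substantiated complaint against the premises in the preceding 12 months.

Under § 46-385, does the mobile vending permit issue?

No — denied.

(1) ≥150 ft from school — fails.
(2) prior license ≥ 10 yr — not satisfied.
(a) no code violations — not satisfied.
(i) not (hardship waiver) — holds.
(ii) no complaint in 12 mo. — satisfied.
(iii) ≤ 6 units — holds.
(b) = T OR T OR T = true.
So (3) is not satisfied (F AND T).
Overall = F OR F OR F = false.
Exception (all abutters consent) — not satisfied.
Result: main false OR exception false → false.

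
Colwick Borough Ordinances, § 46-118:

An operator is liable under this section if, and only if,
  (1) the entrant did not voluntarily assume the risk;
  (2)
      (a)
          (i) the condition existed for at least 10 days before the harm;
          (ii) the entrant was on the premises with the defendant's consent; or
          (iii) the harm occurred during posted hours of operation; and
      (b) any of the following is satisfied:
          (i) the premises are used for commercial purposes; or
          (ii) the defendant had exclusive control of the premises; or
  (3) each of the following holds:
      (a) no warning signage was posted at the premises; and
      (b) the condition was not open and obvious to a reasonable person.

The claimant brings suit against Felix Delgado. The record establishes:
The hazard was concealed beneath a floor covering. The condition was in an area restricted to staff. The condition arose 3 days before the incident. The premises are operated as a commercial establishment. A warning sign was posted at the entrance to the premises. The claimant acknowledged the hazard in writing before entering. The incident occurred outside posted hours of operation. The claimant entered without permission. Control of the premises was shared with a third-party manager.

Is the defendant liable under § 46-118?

No — not liable.

(1) no assumed risk — not met.
(i) condition ≥10 days old — not satisfied.
(ii) consent to enter — not met.
(iii) during posted hours — not met.
(a): F OR F OR F → false.
(i) commercial use — satisfied.
(ii) exclusive control — fails.
(b) = T OR F = true.
(2) = F AND T = false.
(a) no signage posted — not met.
(b) not open/obvious — met.
(3) = F AND T = false.
Overall: F OR F OR F → false.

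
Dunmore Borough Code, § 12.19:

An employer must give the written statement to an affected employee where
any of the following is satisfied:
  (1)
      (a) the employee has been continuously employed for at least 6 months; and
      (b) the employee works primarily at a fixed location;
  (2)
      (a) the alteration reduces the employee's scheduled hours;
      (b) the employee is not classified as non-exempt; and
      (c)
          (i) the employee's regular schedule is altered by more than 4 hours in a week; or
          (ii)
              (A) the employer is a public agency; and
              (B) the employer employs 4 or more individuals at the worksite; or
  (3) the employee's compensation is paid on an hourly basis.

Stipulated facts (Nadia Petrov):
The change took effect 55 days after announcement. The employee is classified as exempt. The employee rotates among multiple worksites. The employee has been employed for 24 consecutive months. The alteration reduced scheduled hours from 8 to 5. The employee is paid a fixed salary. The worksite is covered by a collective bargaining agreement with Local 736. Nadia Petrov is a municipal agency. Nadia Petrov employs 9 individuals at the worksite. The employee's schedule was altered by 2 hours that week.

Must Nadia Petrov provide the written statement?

(a) tenure ≥ 6 mo. — holds.
(b) fixed location — not satisfied.
(1) = T AND F = false.
(a) hours reduced — met.
(b) not (non-exempt) — satisfied.
(i) schedule shift > 4h — not met.
(A) public agency — satisfied.
(B) ≥ 4 at site — holds.
(ii) = T AND T = true.
(c): F OR T → true.
(2) = T AND T AND T = true.
(3) hourly-paid — not met.
Overall = F OR T OR F = true.

Yes — required.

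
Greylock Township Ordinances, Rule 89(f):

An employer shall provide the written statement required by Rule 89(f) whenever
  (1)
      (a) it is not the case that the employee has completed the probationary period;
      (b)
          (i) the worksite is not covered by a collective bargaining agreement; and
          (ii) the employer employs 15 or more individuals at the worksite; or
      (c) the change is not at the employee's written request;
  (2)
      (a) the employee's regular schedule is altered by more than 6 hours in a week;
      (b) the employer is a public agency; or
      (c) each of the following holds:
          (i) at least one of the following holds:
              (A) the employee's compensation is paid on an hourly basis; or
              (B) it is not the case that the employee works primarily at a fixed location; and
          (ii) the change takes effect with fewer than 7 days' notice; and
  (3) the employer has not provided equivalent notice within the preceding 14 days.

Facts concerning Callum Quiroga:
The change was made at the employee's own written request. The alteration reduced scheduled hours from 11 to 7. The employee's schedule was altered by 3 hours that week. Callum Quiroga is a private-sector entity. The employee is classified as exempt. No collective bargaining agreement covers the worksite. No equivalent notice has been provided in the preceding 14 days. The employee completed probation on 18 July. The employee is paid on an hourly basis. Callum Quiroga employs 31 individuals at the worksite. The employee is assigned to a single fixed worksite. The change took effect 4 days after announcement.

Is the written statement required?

Yes — required.

(a) not (past probation) — not satisfied.
(i) no CBA — satisfied.
(ii) ≥ 15 at site — satisfied.
(b): T AND T → true.
(c) not employee-requested — not satisfied.
So (1) is satisfied (F OR T OR F).
(a) schedule shift > 6h — not satisfied.
(b) public agency — not met.
(A) hourly-paid — holds.
(B) not (fixed location) — not satisfied.
(i): T OR F → true.
(ii) < 7 days' notice — holds.
(c) = T AND T = true.
(2) = F OR F OR T = true.
(3) no recent notice — satisfied.
So Overall is satisfied (T AND T AND T).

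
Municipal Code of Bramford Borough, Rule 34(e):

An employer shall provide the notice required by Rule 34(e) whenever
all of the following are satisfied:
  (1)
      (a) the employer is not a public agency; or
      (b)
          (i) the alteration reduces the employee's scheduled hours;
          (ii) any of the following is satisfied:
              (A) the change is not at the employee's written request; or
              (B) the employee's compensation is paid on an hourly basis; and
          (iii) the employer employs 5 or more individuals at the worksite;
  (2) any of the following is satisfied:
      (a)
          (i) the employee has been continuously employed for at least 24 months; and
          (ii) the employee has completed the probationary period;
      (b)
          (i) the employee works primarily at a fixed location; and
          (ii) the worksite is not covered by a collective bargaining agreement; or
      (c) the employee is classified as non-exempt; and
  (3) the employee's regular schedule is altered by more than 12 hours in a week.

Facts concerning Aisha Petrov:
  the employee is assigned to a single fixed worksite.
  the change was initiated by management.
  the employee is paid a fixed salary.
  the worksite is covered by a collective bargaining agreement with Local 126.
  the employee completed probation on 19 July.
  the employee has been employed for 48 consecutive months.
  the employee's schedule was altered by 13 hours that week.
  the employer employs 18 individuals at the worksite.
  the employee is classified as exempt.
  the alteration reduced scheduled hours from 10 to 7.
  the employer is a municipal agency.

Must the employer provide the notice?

(a) not (public agency) — fails.
(i) hours reduced — holds.
(A) not employee-requested — satisfied.
(B) hourly-paid — fails.
So (ii) is satisfied (T OR F).
(iii) ≥ 5 at site — met.
(b): T AND T AND T → true.
(1): F OR T → true.
(i) tenure ≥ 24 mo. — met.
(ii) past probation — satisfied.
So (a) is satisfied (T AND T).
(i) fixed location — holds.
(ii) no CBA — not satisfied.
(b): T AND F → false.
(c) non-exempt — not met.
(2) = T OR F OR F = true.
(3) schedule shift > 12h — holds.
So Overall is satisfied (T AND T AND T).

Yes — required.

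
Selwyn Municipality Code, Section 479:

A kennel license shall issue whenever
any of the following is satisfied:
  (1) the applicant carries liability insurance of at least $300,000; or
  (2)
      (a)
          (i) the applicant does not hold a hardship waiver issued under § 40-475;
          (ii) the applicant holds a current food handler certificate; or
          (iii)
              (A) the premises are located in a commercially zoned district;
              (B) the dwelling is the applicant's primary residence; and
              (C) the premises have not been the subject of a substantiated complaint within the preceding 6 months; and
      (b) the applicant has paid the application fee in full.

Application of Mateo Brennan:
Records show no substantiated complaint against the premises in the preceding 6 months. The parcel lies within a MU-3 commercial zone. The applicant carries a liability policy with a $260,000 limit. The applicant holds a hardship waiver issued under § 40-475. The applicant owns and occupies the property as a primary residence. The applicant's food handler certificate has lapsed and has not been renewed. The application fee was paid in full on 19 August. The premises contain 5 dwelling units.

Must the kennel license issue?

(1) insurance ≥ $300,000 — fails.
(i) not (hardship waiver) — not met.
(ii) food handler cert. — not met.
(A) commercially zoned — met.
(B) primary residence — met.
(C) no complaint in 6 mo. — satisfied.
(iii) = T AND T AND T = true.
(a): F OR F OR T → true.
(b) fee paid — holds.
(2): T AND T → true.
So Overall is satisfied (F OR T).

Yes — granted.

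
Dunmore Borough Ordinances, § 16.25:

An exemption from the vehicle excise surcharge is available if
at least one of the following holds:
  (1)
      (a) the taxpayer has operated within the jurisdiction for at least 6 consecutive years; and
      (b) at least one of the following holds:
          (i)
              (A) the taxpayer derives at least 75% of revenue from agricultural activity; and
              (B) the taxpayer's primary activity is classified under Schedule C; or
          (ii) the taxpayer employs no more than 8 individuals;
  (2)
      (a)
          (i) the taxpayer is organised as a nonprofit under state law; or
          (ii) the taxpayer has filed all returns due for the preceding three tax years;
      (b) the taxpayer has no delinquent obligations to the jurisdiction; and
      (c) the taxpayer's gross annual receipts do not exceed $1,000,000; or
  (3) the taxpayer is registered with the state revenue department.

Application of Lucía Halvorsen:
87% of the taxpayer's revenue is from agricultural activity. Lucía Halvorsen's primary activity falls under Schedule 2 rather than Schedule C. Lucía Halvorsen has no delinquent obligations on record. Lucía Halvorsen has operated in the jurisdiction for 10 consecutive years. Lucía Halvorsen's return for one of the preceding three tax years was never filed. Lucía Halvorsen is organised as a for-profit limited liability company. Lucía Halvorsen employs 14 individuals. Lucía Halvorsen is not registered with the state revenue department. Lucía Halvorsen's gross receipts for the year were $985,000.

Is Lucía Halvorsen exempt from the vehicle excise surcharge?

(a) ≥ 6 yrs in jurisdiction — satisfied.
(A) ≥75% agricultural — satisfied.
(B) Schedule C activity — not satisfied.
(i) = T AND F = false.
(ii) ≤ 8 employees — fails.
(b): F OR F → false.
(1) = T AND F = false.
(i) nonprofit — fails.
(ii) returns current — not met.
(a) = F OR F = false.
(b) no delinquency — met.
(c) receipts ≤ $1,000,000 — holds.
(2) = F AND T AND T = false.
(3) state-registered — not met.
Overall = F OR F OR F = false.

No — not exempt.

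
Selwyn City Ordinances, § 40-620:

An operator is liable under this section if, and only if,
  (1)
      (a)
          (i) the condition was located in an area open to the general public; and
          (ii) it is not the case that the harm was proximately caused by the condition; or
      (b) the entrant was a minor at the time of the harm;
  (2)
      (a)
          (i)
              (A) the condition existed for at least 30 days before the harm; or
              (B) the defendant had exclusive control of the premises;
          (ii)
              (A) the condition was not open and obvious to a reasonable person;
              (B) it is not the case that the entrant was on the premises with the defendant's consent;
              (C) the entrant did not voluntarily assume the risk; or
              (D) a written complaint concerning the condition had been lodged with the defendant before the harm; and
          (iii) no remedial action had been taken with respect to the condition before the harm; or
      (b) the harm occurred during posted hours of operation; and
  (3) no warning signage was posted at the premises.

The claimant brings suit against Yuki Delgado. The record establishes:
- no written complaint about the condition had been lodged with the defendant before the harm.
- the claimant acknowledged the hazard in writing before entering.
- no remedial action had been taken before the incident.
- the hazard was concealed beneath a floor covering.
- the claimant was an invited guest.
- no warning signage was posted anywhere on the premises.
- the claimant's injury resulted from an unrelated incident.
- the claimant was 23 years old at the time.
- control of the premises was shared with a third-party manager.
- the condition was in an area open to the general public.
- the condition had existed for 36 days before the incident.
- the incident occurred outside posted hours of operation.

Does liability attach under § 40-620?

(i) public area — satisfied.
(ii) not (proximate cause) — holds.
(a) = T AND T = true.
(b) entrant a minor — not satisfied.
(1) = T OR F = true.
(A) condition ≥30 days old — holds.
(B) exclusive control — fails.
(i) = T OR F = true.
(A) not open/obvious — holds.
(B) not (consent to enter) — not satisfied.
(C) no assumed risk — not met.
(D) complaint lodged — not satisfied.
(ii) = T OR F OR F OR F = true.
(iii) no remedial action — met.
So (a) is satisfied (T AND T AND T).
(b) during posted hours — not met.
(2) = T OR F = true.
(3) no signage posted — holds.
So Overall is satisfied (T AND T AND T).

Yes — liable.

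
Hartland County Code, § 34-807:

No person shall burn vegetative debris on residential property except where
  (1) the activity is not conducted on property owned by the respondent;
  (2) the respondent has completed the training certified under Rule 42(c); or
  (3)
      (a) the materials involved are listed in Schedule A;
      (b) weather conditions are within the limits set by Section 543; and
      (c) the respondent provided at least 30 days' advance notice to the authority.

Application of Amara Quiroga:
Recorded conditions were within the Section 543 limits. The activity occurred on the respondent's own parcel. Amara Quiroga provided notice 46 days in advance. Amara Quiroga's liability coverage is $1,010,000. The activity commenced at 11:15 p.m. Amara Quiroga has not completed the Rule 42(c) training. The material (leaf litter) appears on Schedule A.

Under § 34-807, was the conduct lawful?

Yes — lawful.

(1) not (own property) — not met.
(2) training certified — not met.
(a) Schedule A material — holds.
(b) weather ok — met.
(c) ≥30 days' notice — met.
So (3) is satisfied (T AND T AND T).
So Overall is satisfied (F OR F OR T).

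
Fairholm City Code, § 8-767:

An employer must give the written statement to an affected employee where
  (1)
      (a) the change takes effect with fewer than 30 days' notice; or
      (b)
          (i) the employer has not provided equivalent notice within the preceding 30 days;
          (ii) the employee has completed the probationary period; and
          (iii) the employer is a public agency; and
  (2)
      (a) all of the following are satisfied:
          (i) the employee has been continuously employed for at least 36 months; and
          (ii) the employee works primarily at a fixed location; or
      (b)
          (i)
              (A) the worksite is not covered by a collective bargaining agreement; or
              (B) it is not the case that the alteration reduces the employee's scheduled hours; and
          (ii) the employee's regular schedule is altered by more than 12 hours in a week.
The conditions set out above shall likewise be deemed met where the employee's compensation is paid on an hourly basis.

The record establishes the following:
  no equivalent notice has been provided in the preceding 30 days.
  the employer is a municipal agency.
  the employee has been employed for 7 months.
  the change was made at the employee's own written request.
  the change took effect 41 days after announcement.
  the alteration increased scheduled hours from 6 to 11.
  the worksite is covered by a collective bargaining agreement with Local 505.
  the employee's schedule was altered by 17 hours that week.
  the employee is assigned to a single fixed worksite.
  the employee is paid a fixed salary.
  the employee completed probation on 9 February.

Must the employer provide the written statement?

(a) < 30 days' notice — not met.
(i) no recent notice — holds.
(ii) past probation — met.
(iii) public agency — holds.
So (b) is satisfied (T AND T AND T).
So (1) is satisfied (F OR T).
(i) tenure ≥ 36 mo. — not met.
(ii) fixed location — holds.
(a): F AND T → false.
(A) no CBA — fails.
(B) not (hours reduced) — holds.
So (i) is satisfied (F OR T).
(ii) schedule shift > 12h — satisfied.
(b): T AND T → true.
So (2) is satisfied (F OR T).
Overall = T AND T = true.
Exception (hourly-paid) — not satisfied.
Result: main true OR exception false → true.

Yes — required.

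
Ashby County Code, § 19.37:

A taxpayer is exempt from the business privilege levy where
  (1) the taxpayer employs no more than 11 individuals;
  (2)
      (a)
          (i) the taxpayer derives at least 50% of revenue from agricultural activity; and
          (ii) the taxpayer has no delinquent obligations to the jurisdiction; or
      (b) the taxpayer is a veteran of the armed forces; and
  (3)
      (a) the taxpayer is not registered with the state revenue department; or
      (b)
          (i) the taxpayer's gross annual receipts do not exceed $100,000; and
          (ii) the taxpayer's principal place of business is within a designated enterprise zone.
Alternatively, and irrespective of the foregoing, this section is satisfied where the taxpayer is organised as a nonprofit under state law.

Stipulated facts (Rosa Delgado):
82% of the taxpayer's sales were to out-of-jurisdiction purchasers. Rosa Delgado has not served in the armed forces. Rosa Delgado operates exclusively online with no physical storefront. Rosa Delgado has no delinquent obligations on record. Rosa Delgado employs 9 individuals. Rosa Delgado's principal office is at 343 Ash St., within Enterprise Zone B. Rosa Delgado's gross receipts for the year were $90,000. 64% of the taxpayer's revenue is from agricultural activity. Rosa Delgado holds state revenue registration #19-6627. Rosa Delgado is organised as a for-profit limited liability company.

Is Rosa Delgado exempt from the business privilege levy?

(1) ≤ 11 employees — satisfied.
(i) ≥50% agricultural — satisfied.
(ii) no delinquency — holds.
(a): T AND T → true.
(b) veteran — fails.
(2): T OR F → true.
(a) not (state-registered) — not met.
(i) receipts ≤ $100,000 — met.
(ii) in enterprise zone — holds.
(b): T AND T → true.
So (3) is satisfied (F OR T).
Overall: T AND T AND T → true.
Exception (nonprofit) — not satisfied.
Result: main true OR exception false → true.

Yes — exempt.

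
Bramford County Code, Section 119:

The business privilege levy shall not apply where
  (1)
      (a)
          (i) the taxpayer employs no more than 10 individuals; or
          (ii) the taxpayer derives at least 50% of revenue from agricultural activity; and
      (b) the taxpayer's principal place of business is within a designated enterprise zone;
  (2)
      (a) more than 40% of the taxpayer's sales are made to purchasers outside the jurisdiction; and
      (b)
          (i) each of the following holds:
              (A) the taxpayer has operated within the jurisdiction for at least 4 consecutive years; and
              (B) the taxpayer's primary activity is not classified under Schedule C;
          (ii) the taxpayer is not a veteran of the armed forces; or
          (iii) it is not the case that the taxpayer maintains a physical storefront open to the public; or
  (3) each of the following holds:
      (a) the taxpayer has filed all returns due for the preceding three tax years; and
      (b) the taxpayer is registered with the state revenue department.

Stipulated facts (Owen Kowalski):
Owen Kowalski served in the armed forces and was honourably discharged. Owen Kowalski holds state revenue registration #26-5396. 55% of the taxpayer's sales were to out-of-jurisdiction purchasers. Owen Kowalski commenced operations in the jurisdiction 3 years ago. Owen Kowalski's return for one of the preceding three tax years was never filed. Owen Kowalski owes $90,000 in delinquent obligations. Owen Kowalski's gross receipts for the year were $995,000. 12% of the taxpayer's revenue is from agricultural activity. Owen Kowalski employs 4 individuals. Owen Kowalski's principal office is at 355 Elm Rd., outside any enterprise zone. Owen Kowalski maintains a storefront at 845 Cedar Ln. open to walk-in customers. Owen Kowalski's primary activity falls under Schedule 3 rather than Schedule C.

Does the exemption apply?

(i) ≤ 10 employees — met.
(ii) ≥50% agricultural — not met.
(a) = T OR F = true.
(b) in enterprise zone — not met.
So (1) is not satisfied (T AND F).
(a) >40% out-of-jur. sales — satisfied.
(A) ≥ 4 yrs in jurisdiction — fails.
(B) not (Schedule C activity) — met.
(i) = F AND T = false.
(ii) not (veteran) — fails.
(iii) not (has storefront) — not satisfied.
(b) = F OR F OR F = false.
So (2) is not satisfied (T AND F).
(a) returns current — fails.
(b) state-registered — satisfied.
(3): F AND T → false.
Overall = F OR F OR F = false.

No — not exempt.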